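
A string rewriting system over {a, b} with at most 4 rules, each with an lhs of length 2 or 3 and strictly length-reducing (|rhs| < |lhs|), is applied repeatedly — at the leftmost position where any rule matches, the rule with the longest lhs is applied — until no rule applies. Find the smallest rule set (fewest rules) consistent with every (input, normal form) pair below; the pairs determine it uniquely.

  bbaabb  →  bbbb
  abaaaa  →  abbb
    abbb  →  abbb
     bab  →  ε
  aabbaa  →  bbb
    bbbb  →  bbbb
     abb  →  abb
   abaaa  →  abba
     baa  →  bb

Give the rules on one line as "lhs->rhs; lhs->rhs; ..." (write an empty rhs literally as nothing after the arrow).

aa->b; aab->b; bab->

  | bbaabb => bbbb
  | abaaaa => abbaa => abbb
  | abbb
  | bab => ε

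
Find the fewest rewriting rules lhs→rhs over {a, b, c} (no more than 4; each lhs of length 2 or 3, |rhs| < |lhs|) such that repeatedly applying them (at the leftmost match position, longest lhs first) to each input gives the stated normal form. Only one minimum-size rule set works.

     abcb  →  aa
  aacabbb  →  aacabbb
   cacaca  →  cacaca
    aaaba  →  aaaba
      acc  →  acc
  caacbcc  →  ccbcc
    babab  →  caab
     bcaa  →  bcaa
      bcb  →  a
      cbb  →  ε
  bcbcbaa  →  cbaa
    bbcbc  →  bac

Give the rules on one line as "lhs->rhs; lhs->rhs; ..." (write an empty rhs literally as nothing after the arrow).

  | abcb => aa
  | aacabbb
  | cacaca
  | aaaba

acb->cb; bab->ca; bcb->a; cbb->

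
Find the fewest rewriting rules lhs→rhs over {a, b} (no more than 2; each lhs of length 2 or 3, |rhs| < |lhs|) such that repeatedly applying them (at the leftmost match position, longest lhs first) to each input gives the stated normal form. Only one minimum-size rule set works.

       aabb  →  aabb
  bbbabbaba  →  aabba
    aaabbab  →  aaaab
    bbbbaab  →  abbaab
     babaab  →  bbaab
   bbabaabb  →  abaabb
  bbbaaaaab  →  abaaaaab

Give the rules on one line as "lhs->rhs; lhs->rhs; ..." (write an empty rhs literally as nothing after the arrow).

bab->bb; bbb->ab

  | aabb
  | bbbabbaba => ababbaba => abbbaba => aababa => aabba
  | aaabbab => aaabbb => aaaab
  | bbbbaab => abbaab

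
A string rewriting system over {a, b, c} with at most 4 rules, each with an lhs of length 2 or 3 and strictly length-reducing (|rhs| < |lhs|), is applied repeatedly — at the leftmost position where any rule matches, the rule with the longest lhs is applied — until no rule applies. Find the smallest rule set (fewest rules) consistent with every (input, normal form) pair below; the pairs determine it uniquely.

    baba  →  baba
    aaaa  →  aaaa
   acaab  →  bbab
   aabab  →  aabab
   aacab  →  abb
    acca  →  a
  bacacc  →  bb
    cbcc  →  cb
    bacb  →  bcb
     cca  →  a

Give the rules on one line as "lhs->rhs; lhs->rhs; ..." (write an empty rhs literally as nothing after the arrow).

  | baba
  | aaaa
  | acaab => bbab
  | aabab

ac->c; aca->bb; bbb->bb; cc->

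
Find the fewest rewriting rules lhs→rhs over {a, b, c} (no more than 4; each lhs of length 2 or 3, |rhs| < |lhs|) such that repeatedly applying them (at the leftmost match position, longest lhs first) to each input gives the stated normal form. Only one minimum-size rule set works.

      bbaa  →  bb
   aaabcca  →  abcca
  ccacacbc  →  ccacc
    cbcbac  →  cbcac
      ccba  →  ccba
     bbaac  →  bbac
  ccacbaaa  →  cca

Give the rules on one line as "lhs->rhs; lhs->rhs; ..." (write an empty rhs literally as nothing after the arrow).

aa->; aac->ac; acb->; bcb->bc

  | bbaa => bb
  | aaabcca => abcca
  | ccacacbc => ccacc
  | cbcbac => cbcac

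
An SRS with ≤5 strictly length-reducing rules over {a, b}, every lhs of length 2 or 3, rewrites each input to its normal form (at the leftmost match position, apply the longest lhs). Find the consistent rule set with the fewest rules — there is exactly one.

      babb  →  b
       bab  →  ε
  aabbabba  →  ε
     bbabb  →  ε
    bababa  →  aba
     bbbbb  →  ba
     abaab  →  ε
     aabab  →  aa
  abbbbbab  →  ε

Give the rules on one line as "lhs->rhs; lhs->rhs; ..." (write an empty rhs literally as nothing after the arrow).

aaa->; aab->ba; bab->; bb->a

  | babb => b
  | bab => ε
  | aabbabba => bababba => abba => aaa => ε
  | bbabb => aabb => bab => ε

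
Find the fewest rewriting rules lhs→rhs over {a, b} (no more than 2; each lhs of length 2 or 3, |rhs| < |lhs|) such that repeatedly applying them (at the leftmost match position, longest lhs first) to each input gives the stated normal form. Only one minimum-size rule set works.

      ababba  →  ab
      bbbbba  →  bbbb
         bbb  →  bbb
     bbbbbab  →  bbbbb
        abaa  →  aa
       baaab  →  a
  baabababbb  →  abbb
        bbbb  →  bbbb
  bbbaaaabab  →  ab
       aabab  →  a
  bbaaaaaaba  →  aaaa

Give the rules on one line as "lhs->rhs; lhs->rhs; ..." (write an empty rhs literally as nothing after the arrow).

  | ababba => abba => ab
  | bbbbba => bbbb
  | bbb
  | bbbbbab => bbbbb

aab->a; ba->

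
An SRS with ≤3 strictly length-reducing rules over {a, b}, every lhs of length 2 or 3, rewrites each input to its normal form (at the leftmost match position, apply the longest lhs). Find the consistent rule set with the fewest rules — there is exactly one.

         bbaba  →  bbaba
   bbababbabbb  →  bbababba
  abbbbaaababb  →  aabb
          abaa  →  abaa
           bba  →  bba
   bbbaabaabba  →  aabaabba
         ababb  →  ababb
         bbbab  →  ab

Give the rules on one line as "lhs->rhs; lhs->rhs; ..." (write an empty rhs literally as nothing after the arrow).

aaa->b; bbb->

  | bbaba
  | bbababbabbb => bbababba
  | abbbbaaababb => abaaababb => abbbabb => aabb
  | abaa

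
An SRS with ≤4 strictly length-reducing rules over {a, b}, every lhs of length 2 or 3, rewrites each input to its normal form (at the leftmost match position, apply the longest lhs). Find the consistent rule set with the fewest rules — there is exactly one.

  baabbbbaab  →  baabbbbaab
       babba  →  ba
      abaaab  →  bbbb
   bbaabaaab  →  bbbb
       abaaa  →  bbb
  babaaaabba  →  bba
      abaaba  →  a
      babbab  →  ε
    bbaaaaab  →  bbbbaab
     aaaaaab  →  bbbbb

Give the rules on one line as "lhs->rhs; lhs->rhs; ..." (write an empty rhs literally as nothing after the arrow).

aaa->bb; aba->ba; bab->

  | baabbbbaab
  | babba => ba
  | abaaab => baaab => bbbb
  | bbaabaaab => bbabaaab => baaab => bbbb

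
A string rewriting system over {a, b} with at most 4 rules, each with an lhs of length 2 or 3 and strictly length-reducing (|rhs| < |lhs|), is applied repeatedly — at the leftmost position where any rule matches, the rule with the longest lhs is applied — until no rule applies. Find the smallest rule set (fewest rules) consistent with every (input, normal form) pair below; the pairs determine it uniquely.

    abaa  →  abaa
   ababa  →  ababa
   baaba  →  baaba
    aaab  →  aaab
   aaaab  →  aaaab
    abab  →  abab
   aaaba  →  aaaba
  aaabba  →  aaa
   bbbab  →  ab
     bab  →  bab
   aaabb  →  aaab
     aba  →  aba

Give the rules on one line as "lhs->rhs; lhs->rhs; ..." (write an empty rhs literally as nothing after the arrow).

bb->b; bba->; bbb->

  | abaa
  | ababa
  | baaba
  | aaab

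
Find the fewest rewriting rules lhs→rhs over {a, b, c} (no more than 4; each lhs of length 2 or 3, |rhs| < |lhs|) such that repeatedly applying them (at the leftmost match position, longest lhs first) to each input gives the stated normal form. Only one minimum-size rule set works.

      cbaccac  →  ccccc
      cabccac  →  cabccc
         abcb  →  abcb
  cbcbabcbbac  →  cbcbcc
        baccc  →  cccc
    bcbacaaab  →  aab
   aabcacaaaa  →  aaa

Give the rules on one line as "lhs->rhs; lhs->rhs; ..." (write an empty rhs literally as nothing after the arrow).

ac->c; ba->c; caa->aa; ccb->

  | cbaccac => ccccac => ccccc
  | cabccac => cabccc
  | abcb
  | cbcbabcbbac => cbccbcbbac => cbcbbac => cbcbcc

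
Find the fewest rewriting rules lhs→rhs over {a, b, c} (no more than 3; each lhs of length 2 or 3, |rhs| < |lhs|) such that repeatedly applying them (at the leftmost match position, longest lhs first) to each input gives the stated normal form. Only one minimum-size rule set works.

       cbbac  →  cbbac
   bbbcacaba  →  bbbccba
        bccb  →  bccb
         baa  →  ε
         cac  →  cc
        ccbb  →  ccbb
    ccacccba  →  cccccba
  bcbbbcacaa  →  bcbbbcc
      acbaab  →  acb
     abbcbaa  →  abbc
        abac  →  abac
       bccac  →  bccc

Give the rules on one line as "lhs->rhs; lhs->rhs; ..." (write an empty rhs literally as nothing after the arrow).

baa->; ca->c

  | cbbac
  | bbbcacaba => bbbccaba => bbbccba
  | bccb
  | baa => ε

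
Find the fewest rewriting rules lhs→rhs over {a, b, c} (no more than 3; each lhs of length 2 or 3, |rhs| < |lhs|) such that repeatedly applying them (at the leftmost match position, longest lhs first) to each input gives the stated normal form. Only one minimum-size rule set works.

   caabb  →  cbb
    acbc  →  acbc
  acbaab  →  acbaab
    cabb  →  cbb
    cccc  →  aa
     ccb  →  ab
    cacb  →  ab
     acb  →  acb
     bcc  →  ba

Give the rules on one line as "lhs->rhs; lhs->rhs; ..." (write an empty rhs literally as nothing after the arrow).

  | caabb => cabb => cbb
  | acbc
  | acbaab
  | cabb => cbb

ca->c; cc->a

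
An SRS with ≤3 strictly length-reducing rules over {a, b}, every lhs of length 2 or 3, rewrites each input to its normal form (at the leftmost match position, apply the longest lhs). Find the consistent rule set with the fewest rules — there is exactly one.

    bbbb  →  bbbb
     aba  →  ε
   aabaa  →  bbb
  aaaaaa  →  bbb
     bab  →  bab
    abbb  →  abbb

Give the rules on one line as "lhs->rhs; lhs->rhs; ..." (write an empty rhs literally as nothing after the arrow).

  | bbbb
  | aba => ε
  | aabaa => bbaa => bbb
  | aaaaaa => baaaa => bbaa => bbb

aa->b; aba->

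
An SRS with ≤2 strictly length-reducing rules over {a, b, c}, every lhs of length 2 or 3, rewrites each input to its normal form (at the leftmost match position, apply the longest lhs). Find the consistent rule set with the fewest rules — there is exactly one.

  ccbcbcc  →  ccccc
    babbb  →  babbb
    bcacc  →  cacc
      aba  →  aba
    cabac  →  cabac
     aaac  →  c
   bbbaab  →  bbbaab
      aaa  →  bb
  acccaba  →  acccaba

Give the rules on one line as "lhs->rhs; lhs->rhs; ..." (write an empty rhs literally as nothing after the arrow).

  | ccbcbcc => cccbcc => ccccc
  | babbb
  | bcacc => cacc
  | aba

aaa->bb; bc->c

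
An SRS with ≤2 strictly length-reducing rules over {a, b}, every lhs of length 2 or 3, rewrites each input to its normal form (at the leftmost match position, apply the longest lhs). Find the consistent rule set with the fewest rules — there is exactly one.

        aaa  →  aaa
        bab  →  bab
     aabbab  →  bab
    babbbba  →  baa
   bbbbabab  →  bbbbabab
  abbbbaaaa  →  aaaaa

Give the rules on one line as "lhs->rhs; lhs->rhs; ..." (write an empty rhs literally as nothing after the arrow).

aab->; abb->a

  | aaa
  | bab
  | aabbab => bab
  | babbbba => babba => baa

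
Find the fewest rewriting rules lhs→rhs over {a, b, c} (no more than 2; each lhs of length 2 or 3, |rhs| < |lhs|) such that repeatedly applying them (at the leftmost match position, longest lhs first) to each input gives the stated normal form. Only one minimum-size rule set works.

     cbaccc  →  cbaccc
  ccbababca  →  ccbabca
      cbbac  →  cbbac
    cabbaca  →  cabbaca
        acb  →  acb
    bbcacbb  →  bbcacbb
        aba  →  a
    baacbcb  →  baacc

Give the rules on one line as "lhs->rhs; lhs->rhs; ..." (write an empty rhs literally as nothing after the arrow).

  | cbaccc
  | ccbababca => ccbabca
  | cbbac
  | cabbaca

aba->a; bcb->c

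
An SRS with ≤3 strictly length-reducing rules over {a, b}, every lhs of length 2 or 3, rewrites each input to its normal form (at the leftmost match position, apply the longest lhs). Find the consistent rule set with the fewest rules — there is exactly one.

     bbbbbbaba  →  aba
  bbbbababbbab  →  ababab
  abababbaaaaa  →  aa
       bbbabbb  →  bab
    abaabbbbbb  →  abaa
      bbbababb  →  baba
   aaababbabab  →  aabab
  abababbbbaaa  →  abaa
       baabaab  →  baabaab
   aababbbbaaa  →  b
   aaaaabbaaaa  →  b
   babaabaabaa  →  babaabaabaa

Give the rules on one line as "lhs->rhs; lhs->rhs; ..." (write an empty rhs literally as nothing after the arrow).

aaa->b; bb->

  | bbbbbbaba => bbbbaba => bbaba => aba
  | bbbbababbbab => bbababbbab => ababbbab => ababab
  | abababbaaaaa => ababaaaaaa => ababbaaa => abaaaa => abba => aa
  | bbbabbb => babbb => bab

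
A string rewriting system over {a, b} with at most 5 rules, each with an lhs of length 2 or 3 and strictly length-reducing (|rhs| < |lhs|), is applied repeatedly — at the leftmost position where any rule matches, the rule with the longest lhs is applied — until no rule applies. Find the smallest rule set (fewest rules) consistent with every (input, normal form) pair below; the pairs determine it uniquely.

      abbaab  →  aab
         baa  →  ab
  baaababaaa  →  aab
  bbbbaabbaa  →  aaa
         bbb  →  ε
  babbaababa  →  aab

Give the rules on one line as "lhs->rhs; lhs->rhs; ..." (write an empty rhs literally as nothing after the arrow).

ba->b; baa->ab; bb->b; bbb->

  | abbaab => abaab => aabb => aab
  | baa => ab
  | baaababaaa => abababaaa => abbabaaa => ababaaa => abbaaa => abaaa => aaba => aab
  | bbbbaabbaa => baabbaa => abbbaa => aaa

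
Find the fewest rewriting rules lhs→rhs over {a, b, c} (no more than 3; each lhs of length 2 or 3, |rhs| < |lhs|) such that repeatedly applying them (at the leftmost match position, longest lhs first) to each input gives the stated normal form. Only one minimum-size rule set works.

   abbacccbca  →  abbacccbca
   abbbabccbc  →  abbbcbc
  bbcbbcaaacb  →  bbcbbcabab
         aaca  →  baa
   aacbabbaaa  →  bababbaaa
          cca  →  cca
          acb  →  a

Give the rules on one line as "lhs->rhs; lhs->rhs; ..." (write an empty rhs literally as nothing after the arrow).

  | abbacccbca
  | abbbabccbc => abbbcbc
  | bbcbbcaaacb => bbcbbcabab
  | aaca => baa

aac->ba; abc->; acb->a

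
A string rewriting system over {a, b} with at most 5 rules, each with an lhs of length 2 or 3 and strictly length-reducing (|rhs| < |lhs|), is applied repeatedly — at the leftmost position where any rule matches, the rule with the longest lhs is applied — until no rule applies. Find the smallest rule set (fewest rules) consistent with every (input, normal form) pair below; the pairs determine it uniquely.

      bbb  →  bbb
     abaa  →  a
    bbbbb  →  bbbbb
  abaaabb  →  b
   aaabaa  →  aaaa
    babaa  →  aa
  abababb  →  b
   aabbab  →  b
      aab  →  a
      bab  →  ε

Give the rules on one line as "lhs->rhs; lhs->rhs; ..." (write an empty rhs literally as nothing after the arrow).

aab->a; ab->b; aba->; bab->

  | bbb
  | abaa => a
  | bbbbb
  | abaaabb => aabb => ab => b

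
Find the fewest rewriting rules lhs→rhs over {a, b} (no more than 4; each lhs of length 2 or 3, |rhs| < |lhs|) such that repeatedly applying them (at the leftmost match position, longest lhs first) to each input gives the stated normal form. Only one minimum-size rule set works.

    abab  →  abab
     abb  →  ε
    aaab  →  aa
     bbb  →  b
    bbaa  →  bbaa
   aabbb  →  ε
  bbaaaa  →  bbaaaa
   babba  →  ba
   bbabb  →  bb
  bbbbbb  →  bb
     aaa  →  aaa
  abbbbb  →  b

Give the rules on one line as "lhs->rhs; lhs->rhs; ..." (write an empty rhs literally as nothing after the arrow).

aab->a; abb->; bbb->b

  | abab
  | abb => ε
  | aaab => aa
  | bbb => b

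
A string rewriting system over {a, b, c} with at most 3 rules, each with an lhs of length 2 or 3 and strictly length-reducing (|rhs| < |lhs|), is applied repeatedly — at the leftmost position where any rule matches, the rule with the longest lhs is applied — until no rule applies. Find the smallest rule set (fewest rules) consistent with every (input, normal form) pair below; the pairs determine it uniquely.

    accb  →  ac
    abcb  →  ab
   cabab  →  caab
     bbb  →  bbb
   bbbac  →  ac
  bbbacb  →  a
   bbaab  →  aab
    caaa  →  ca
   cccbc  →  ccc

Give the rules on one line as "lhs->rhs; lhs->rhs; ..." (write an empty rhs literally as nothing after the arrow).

aaa->a; ba->a; cb->

  | accb => ac
  | abcb => ab
  | cabab => caab
  | bbb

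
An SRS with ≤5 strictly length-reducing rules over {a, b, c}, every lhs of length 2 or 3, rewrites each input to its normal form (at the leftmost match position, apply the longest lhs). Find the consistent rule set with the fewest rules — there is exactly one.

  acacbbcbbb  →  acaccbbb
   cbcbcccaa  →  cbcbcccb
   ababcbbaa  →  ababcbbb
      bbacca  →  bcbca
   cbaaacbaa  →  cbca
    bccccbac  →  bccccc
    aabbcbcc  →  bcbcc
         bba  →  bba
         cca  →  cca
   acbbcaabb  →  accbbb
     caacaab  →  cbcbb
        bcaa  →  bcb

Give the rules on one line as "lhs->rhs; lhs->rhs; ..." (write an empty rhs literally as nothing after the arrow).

aa->b; bac->cb; bbc->c; cba->c

  | acacbbcbbb => acaccbbb
  | cbcbcccaa => cbcbcccb
  | ababcbbaa => ababcbbb
  | bbacca => bcbca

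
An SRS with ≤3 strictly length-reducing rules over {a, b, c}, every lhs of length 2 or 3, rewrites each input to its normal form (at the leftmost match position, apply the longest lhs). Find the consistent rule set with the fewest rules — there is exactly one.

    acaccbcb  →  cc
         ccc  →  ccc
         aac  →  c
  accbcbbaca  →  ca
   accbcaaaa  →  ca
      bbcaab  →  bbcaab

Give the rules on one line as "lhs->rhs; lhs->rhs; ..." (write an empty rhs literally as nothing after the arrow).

  | acaccbcb => caccbcb => cccbcb => cccb => cc
  | ccc
  | aac => ac => c
  | accbcbbaca => ccbcbbaca => ccbbaca => cbaca => aca => ca

aaa->b; ac->c; cb->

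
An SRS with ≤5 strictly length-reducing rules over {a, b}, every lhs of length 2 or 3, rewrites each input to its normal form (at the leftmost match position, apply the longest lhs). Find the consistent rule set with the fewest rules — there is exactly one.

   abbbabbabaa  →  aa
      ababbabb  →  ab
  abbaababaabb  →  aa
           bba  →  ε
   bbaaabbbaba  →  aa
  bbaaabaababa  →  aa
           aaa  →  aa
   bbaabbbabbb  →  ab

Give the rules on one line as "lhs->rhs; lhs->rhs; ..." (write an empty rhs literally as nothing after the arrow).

  | abbbabbabaa => abbabbabaa => ababbabaa => abbabaa => ababaa => abaa => aa
  | ababbabb => abbabb => ababb => abb => ab
  | abbaababaabb => abaababaabb => aababaabb => aaabaabb => aabaabb => aaaabb => aaabb => aabb => aab => aa
  | bba => ba => ε

aaa->aa; aab->aa; ba->; bb->b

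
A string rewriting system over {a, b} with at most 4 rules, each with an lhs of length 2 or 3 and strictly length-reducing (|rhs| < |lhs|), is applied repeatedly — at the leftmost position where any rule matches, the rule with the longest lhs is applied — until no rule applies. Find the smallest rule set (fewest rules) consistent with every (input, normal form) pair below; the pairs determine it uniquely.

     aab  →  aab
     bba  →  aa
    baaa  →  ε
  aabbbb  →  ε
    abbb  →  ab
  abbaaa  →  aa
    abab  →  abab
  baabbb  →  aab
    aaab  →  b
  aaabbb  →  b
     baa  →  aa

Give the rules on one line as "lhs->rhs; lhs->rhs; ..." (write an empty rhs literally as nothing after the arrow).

aaa->; baa->aa; bb->a; bbb->b

  | aab
  | bba => aa
  | baaa => aaa => ε
  | aabbbb => aabb => aaa => ε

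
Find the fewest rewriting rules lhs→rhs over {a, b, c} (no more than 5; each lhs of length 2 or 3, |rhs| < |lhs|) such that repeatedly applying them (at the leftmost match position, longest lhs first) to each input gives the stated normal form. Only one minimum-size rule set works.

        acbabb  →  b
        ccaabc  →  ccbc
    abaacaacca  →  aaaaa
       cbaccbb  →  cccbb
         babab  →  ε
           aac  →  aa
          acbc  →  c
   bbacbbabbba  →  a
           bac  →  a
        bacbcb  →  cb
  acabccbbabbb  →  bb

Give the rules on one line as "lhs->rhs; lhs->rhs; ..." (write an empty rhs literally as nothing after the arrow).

  | acbabb => ababb => abb => b
  | ccaabc => ccabc => ccbc
  | abaacaacca => aacaacca => aaaacca => aaaaca => aaaaa
  | cbaccbb => caccbb => cccbb

ab->; ac->a; ba->a; ca->c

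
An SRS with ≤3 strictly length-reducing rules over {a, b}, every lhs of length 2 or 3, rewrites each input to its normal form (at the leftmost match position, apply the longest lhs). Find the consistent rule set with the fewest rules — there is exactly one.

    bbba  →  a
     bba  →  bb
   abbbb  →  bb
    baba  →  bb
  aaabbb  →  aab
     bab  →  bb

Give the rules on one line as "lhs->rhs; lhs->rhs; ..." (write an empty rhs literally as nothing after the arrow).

abb->; ba->b; bbb->

  | bbba => a
  | bba => bb
  | abbbb => bb
  | baba => bba => bb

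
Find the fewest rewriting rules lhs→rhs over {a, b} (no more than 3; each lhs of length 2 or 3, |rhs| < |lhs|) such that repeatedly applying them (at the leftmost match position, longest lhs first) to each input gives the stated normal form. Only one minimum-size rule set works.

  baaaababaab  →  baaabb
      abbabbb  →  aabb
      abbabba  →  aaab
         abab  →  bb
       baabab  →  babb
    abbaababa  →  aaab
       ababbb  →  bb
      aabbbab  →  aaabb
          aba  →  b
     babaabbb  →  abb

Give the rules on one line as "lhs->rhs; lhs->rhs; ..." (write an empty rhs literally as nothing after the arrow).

  | baaaababaab => baaabbaab => baaaabab => baaabb
  | abbabbb => aabbbb => aabbb => aabb
  | abbabba => aabbba => aabba => aaab
  | abab => bb

aba->b; bba->ab; bbb->bb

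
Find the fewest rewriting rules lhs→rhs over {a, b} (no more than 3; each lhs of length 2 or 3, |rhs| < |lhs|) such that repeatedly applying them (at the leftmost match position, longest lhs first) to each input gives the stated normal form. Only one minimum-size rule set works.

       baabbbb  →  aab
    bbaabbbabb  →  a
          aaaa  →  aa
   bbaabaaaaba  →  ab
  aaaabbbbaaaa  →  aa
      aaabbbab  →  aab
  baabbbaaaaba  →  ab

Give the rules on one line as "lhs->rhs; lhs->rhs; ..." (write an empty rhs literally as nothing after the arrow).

  | baabbbb => aabbbb => aab
  | bbaabbbabb => baabbbabb => aabbbabb => aaabb => abbb => a
  | aaaa => aba => aa
  | bbaabaaaaba => baabaaaaba => aabaaaaba => aaaaaaba => abaaaba => aaaaba => ababa => aaba => aaa => ab

aaa->ab; ba->a; bbb->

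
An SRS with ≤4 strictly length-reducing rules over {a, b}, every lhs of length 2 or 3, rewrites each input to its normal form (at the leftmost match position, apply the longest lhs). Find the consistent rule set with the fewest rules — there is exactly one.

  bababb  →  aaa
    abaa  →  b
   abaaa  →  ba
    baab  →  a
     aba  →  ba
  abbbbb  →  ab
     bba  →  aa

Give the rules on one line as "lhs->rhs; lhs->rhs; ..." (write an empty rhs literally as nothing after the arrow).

aba->ba; baa->b; bb->a; bbb->b

  | bababb => bbabb => aabb => aaa
  | abaa => baa => b
  | abaaa => baaa => ba
  | baab => bb => a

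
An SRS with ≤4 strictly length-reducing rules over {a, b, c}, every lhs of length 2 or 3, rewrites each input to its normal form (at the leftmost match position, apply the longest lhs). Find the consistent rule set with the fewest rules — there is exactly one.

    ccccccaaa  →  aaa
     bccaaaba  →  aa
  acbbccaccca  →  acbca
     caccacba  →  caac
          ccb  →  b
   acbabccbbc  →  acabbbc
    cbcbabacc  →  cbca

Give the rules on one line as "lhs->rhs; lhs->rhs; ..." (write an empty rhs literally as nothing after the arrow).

ba->; bab->ab; cc->

  | ccccccaaa => ccccaaa => ccaaa => aaa
  | bccaaaba => baaaba => aaba => aa
  | acbbccaccca => acbbaccca => acbccca => acbca
  | caccacba => caacba => caac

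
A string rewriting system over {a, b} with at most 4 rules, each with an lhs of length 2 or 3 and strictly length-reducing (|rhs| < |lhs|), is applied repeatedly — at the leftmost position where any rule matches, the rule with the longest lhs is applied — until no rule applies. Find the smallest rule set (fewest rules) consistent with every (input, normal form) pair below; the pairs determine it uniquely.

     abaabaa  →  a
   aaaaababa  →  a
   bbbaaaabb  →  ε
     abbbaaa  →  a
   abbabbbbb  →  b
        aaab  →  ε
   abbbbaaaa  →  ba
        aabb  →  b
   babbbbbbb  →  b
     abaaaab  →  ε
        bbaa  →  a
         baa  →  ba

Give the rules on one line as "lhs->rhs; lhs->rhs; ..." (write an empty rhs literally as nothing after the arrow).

aa->a; ab->; bb->

  | abaabaa => aabaa => abaa => aa => a
  | aaaaababa => aaaababa => aaababa => aababa => ababa => aba => a
  | bbbaaaabb => baaaabb => baaabb => baabb => babb => bb => ε
  | abbbaaa => bbaaa => aaa => aa => a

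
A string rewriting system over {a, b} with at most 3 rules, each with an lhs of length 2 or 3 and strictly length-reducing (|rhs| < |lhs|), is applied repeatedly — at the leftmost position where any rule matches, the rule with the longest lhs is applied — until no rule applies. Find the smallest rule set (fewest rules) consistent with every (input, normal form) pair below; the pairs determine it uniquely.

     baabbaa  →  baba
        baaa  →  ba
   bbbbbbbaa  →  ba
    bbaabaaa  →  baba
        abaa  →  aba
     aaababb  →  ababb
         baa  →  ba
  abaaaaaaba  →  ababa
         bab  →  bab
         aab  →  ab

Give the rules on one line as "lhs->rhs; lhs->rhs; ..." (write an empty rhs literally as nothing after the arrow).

  | baabbaa => babbaa => babaa => baba
  | baaa => baa => ba
  | bbbbbbbaa => bbbbbbaa => bbbbbaa => bbbbaa => bbbaa => bbaa => baa => ba
  | bbaabaaa => baabaaa => babaaa => babaa => baba

aa->a; bba->ba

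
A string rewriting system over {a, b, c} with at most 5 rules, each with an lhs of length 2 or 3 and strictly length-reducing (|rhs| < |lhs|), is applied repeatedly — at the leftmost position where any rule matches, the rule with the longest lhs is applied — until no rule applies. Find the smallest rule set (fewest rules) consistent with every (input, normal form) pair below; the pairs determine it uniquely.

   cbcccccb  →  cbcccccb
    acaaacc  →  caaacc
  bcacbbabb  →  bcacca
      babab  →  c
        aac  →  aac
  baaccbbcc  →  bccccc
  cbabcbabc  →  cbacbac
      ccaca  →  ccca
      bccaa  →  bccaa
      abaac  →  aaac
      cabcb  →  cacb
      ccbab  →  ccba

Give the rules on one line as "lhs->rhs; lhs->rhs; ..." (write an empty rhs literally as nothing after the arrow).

ab->a; aca->ca; baa->b; bb->c

  | cbcccccb
  | acaaacc => caaacc
  | bcacbbabb => bcaccabb => bcaccab => bcacca
  | babab => baab => bb => c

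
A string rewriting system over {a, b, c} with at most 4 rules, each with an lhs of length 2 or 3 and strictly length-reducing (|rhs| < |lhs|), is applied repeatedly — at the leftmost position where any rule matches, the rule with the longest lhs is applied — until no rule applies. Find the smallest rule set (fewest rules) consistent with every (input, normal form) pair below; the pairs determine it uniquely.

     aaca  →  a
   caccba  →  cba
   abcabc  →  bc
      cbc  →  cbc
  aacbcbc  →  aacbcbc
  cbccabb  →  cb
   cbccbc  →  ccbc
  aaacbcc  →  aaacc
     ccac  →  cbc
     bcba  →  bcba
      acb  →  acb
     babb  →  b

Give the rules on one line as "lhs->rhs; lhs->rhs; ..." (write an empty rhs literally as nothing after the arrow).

  | aaca => aab => a
  | caccba => bccba => cba
  | abcabc => cabc => bbc => bc
  | cbc

ab->; bb->b; bcc->c; ca->b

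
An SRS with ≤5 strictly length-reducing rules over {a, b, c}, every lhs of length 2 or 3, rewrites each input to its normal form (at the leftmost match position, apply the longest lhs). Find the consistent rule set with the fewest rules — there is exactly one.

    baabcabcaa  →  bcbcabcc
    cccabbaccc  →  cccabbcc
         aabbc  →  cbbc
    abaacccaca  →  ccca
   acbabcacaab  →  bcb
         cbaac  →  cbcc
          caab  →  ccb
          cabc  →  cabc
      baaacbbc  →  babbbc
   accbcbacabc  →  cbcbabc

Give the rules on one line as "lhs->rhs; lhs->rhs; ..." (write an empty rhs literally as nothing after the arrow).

  | baabcabcaa => bcbcabcaa => bcbcabcc
  | cccabbaccc => cccabbcc
  | aabbc => cbbc
  | abaacccaca => aacccaca => ccccaca => cccaba => ccca

aa->c; aba->a; ac->; cac->ab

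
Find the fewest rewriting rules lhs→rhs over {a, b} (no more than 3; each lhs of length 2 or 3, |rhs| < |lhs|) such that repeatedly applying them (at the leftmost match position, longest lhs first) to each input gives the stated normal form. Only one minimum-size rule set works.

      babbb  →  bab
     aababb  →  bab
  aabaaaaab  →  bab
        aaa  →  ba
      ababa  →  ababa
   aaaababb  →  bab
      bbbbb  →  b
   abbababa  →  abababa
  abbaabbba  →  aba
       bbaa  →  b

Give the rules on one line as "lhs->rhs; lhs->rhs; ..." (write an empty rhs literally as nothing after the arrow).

aa->b; bb->b

  | babbb => babb => bab
  | aababb => bbabb => babb => bab
  | aabaaaaab => bbaaaaab => baaaaab => bbaaab => baaab => bbab => bab
  | aaa => ba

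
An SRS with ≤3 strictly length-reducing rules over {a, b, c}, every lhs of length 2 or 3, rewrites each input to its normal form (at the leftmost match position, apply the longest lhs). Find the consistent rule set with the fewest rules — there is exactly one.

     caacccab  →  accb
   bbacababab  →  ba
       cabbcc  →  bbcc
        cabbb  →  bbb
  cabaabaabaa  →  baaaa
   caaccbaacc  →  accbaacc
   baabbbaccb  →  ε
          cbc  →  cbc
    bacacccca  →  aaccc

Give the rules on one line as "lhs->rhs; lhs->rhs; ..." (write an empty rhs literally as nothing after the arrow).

ab->; bac->a; ca->

  | caacccab => acccab => accb
  | bbacababab => baababab => baabab => baab => ba
  | cabbcc => bbcc
  | cabbb => bbb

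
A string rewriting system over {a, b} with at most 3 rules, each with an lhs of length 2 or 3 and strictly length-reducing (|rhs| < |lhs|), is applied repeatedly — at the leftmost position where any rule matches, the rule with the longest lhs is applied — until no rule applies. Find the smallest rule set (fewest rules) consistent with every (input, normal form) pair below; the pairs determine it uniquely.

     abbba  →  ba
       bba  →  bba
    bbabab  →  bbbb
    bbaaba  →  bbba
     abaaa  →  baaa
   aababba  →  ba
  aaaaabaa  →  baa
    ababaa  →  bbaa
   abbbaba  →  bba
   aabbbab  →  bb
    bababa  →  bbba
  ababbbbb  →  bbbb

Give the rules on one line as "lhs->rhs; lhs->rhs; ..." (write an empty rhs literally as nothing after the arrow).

  | abbba => ba
  | bba
  | bbabab => bbbab => bbbb
  | bbaaba => bbaba => bbba

ab->b; abb->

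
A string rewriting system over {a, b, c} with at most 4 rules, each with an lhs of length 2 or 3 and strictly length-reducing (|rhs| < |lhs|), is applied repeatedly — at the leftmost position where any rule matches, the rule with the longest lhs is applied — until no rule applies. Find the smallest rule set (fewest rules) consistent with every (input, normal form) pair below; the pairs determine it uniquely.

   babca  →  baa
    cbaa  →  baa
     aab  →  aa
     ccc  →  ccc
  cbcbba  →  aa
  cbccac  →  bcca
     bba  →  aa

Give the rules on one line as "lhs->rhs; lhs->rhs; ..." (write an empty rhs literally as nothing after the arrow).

ab->a; ac->a; bb->a; cb->b

  | babca => baca => baa
  | cbaa => baa
  | aab => aa
  | ccc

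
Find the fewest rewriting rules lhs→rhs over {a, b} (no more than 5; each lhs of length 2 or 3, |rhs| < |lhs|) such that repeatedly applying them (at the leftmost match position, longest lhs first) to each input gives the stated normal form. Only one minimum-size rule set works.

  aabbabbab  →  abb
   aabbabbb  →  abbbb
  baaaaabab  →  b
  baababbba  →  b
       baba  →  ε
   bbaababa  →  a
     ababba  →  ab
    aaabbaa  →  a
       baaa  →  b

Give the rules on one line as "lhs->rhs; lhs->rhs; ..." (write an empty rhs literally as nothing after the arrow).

  | aabbabbab => ababbab => abbbab => abb
  | aabbabbb => ababbb => abbbb
  | baaaaabab => baaaabab => baaabab => baabab => babab => bbab => b
  | baababbba => bababbba => bbabbba => bbba => b

aaa->; aab->a; ba->b; bba->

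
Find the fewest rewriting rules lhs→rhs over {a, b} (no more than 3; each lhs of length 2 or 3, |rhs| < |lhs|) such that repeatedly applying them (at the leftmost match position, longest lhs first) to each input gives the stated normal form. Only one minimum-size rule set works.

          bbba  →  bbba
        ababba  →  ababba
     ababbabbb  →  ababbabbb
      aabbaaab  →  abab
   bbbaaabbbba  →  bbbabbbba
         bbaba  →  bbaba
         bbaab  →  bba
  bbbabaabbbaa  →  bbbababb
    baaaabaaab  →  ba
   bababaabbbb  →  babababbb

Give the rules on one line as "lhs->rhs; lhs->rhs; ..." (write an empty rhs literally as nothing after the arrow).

  | bbba
  | ababba
  | ababbabbb
  | aabbaaab => abaaab => abab

aa->; aab->a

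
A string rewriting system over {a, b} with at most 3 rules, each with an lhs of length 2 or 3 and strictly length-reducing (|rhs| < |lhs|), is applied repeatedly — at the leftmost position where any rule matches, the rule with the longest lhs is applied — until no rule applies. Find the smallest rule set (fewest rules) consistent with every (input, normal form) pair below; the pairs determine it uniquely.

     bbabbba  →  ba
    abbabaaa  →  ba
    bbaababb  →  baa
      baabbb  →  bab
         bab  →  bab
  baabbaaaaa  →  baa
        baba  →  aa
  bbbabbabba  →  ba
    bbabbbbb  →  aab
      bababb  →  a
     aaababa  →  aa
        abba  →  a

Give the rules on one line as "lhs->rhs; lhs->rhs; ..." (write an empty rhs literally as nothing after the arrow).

aaa->a; aba->ba; bb->a

  | bbabbba => aabbba => aaaba => aba => ba
  | abbabaaa => aaabaaa => abaaa => baaa => ba
  | bbaababb => aaababb => ababb => babb => baa
  | baabbb => baaab => bab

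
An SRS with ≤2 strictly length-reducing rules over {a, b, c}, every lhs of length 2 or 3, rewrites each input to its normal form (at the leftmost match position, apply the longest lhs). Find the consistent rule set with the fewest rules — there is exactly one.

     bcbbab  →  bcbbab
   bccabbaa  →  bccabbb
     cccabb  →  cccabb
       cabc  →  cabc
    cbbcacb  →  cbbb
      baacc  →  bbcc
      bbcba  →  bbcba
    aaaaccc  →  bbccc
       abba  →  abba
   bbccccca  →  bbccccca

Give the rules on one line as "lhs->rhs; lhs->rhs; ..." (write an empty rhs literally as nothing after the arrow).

  | bcbbab
  | bccabbaa => bccabbb
  | cccabb
  | cabc

aa->b; cac->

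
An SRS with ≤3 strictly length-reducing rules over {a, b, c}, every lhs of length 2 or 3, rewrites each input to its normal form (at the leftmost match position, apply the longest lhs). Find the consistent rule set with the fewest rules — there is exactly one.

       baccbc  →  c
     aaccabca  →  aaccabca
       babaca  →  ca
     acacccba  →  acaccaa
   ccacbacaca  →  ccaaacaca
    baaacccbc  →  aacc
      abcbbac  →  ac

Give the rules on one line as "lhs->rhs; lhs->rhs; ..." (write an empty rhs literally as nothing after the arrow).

  | baccbc => ccbc => c
  | aaccabca
  | babaca => baca => ca
  | acacccba => acaccaa

ba->; cb->a; cbc->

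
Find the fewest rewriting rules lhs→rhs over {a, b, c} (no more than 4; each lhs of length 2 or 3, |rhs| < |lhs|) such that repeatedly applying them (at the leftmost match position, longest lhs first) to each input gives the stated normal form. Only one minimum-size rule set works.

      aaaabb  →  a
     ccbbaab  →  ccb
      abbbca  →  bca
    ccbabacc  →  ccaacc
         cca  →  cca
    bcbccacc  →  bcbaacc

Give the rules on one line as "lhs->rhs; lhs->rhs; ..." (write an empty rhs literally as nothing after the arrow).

ab->b; bb->a; bcc->ba

  | aaaabb => aaabb => aabb => abb => bb => a
  | ccbbaab => ccaaab => ccaab => ccab => ccb
  | abbbca => bbbca => abca => bca
  | ccbabacc => ccbbacc => ccaacc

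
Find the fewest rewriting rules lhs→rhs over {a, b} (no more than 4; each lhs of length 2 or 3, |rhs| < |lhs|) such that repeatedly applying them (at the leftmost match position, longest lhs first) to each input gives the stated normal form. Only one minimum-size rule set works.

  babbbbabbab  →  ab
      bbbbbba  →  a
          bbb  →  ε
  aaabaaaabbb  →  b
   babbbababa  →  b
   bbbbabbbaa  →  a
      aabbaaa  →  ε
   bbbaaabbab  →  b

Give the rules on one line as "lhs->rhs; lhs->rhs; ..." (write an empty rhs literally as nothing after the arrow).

  | babbbbabbab => abbbabbab => aabbab => bbbab => ab
  | bbbbbba => bbba => a
  | bbb => ε
  | aaabaaaabbb => babaaaabbb => aaaaabbb => baaabbb => aabbb => bbbb => b

aa->b; ba->; bab->a; bbb->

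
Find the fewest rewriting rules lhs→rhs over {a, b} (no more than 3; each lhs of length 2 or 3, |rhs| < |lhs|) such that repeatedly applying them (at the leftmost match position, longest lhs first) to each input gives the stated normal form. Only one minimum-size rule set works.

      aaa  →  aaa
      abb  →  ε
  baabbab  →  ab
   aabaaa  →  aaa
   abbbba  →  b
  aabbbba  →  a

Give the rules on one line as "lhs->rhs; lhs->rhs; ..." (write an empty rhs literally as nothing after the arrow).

aba->; abb->; ba->

  | aaa
  | abb => ε
  | baabbab => abbab => ab
  | aabaaa => aaa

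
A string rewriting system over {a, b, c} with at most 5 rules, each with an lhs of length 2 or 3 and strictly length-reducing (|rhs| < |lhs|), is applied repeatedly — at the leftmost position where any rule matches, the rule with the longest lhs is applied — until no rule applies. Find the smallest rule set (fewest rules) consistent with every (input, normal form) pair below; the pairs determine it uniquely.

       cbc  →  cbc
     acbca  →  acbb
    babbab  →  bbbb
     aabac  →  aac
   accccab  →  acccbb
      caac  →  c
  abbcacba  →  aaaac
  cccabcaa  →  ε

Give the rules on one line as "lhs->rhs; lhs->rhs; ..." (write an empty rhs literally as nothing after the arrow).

ba->; bab->bb; bbc->aa; ca->b

  | cbc
  | acbca => acbb
  | babbab => bbbab => bbbb
  | aabac => aac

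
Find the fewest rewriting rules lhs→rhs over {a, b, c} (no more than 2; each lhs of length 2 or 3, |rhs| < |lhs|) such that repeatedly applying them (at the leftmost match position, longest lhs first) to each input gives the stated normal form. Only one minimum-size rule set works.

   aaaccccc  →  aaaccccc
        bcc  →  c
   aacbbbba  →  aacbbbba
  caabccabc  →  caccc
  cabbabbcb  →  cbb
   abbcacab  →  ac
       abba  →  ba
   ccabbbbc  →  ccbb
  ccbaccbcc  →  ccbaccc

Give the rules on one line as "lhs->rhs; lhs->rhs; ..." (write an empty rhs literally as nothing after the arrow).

  | aaaccccc
  | bcc => c
  | aacbbbba
  | caabccabc => caccabc => caccc

ab->; bc->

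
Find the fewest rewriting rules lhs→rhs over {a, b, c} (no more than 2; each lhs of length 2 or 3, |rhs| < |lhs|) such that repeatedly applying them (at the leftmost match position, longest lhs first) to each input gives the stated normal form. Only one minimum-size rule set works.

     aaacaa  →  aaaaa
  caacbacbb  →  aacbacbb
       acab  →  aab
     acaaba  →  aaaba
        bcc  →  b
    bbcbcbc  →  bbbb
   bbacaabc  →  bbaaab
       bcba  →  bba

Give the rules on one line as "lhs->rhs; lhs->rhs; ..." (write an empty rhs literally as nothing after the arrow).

  | aaacaa => aaaaa
  | caacbacbb => aacbacbb
  | acab => aab
  | acaaba => aaaba

bc->b; ca->a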